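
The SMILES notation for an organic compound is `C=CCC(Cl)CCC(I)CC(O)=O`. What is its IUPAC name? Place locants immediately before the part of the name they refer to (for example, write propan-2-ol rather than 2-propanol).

Counting along the main chain through the –COOH group and the multiple bond gives 9 carbons: the parent is nonane.
A carboxylic acid (terminal –COOH) is the principal characteristic group, giving the suffix -oic acid.
A C=C double bond in the chain gives the infix -ene-.
Number the chain so that the carboxylic acid carbon is C-1 by definition.
With this numbering: the double bond between C-8 and C-9; a chloro group at C-6; an iodo group at C-3.
The substituents are ordered alphabetically, ignoring any di-/tri- multipliers.
The name is 6-chloro-3-iodonon-8-enoic acid.

6-chloro-3-iodonon-8-enoic acid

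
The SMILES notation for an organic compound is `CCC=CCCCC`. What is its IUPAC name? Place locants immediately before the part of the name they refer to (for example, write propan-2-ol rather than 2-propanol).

oct-3-ene

The longest carbon chain that includes the multiple bond has 8 carbons, so the parent hydride is octane.
The chain contains a C=C double bond, so the unsaturation ending is -ene.
Choose the numbering such that numbering from this end puts the double bond at C-3 rather than C-5.
With this numbering: the double bond between C-3 and C-4.
The name is oct-3-ene.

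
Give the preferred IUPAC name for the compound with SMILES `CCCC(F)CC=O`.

The longest carbon chain that includes the –CHO group has 6 carbons, so the parent hydride is hexane.
The principal characteristic group is an aldehyde (terminal –CHO), named with the suffix -al.
The numbering direction is chosen so that the aldehyde carbon is C-1 by definition.
This places a fluoro group at C-3.
Putting it together: 3-fluorohexanal.

3-fluorohexanal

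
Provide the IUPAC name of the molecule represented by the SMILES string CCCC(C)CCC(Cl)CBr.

The longest carbon chain is 8 atoms: the parent is octane.
Number the chain so that the substituent locant set {1,2,5} is lower than {4,7,8} at the first point of difference.
This places a bromo group at C-1; a chloro group at C-2; a methyl group at C-5.
Substituent prefixes are cited in alphabetical order (multiplying prefixes like di-/tri- are ignored for ordering).
Putting it together: 1-bromo-2-chloro-5-methyloctane.

1-bromo-2-chloro-5-methyloctane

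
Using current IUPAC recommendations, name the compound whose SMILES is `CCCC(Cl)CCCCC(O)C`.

7-chlorodecan-2-ol

The longest carbon chain that includes the –OH group has 10 carbons, so the parent hydride is decane.
The principal characteristic group is an alcohol (–OH), named with the suffix -ol.
The numbering direction is chosen so that numbering from this end puts the hydroxyl group at C-2 rather than C-9.
That gives the hydroxyl at C-2; a chloro group at C-7.
Assembling the pieces gives 7-chlorodecan-2-ol.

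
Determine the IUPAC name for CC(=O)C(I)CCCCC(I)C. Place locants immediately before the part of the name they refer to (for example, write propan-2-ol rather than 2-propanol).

Counting along the main chain through the carbonyl gives 9 carbons: the parent is nonane.
The principal characteristic group is a ketone (C=O on an internal carbon), named with the suffix -one.
Number the chain so that numbering from this end puts the carbonyl group at C-2 rather than C-8.
That gives the carbonyl at C-2; iodo groups at C-3 and C-8.
Putting it together: 3,8-diiodononan-2-one.

3,8-diiodononan-2-one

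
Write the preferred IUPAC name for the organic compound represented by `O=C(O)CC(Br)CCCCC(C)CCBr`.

The longest chain bearing the –COOH group is 10 carbons long (decane).
The highest-priority functional group is a carboxylic acid (terminal –COOH), so the name ends in -oic acid.
The numbering direction is chosen so that the carboxylic acid carbon is C-1 by definition.
This places bromo groups at C-3 and C-10; a methyl group at C-8.
The substituents are ordered alphabetically, ignoring any di-/tri- multipliers.
The name is 3,10-dibromo-8-methyldecanoic acid.

3,10-dibromo-8-methyldecanoic acid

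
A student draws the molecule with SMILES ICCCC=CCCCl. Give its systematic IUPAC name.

Counting along the main chain through the multiple bond gives 7 carbons: the parent is heptane.
There is one C=C double bond, indicated by the ending -ene.
Choose the numbering such that numbering from this end puts the double bond at C-3 rather than C-4.
That gives the double bond between C-3 and C-4; a chloro group at C-1; an iodo group at C-7.
Substituent prefixes are cited in alphabetical order (multiplying prefixes like di-/tri- are ignored for ordering).
Assembling the pieces gives 1-chloro-7-iodohept-3-ene.

1-chloro-7-iodohept-3-ene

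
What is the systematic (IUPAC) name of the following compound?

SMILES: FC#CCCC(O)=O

Counting along the main chain through the –COOH group and the multiple bond gives 5 carbons: the parent is pentane.
A carboxylic acid (terminal –COOH) is the principal characteristic group, giving the suffix -oic acid.
There is one C≡C triple bond, indicated by the ending -yne.
Choose the numbering such that the carboxylic acid carbon is C-1 by definition.
That gives the triple bond between C-4 and C-5; a fluoro group at C-5.
Assembling the pieces gives 5-fluoropent-4-ynoic acid.

5-fluoropent-4-ynoic acid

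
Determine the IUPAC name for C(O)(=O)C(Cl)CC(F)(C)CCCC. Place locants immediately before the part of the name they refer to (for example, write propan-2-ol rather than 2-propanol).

2-chloro-4-fluoro-4-methyloctanoic acid

The longest chain bearing the –COOH group is 8 carbons long (octane).
A carboxylic acid (terminal –COOH) is the principal characteristic group, giving the suffix -oic acid.
The numbering direction is chosen so that the carboxylic acid carbon is C-1 by definition.
That gives a chloro group at C-2; a fluoro group at C-4; a methyl group at C-4.
Substituent prefixes are cited in alphabetical order (multiplying prefixes like di-/tri- are ignored for ordering).
The name is 2-chloro-4-fluoro-4-methyloctanoic acid.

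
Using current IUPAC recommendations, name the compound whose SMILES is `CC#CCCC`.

hex-2-yne

The longest chain bearing the multiple bond is 6 carbons long (hexane).
A C≡C triple bond in the chain gives the infix -yne-.
Choose the numbering such that numbering from this end puts the triple bond at C-2 rather than C-4.
With this numbering: the triple bond between C-2 and C-3.
The name is hex-2-yne.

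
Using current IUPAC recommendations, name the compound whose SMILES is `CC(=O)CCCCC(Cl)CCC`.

Counting along the main chain through the carbonyl gives 10 carbons: the parent is decane.
The highest-priority functional group is a ketone (C=O on an internal carbon), so the name ends in -one.
The numbering direction is chosen so that numbering from this end puts the carbonyl group at C-2 rather than C-9.
This places the carbonyl at C-2; a chloro group at C-7.
The name is 7-chlorodecan-2-one.

7-chlorodecan-2-one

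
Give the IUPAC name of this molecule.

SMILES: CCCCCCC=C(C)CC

3-methyldec-3-ene

The longest chain bearing the multiple bond is 10 carbons long (decane).
A C=C double bond in the chain gives the infix -ene-.
The numbering direction is chosen so that numbering from this end puts the double bond at C-3 rather than C-7.
With this numbering: the double bond between C-3 and C-4; a methyl group at C-3.
Putting it together: 3-methyldec-3-ene.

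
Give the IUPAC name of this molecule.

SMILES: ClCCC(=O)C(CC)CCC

The longest chain bearing the carbonyl is 7 carbons long (heptane).
The highest-priority functional group is a ketone (C=O on an internal carbon), so the name ends in -one.
Choose the numbering such that numbering from this end puts the carbonyl group at C-3 rather than C-5.
That gives the carbonyl at C-3; a chloro group at C-1; an ethyl group at C-4.
The substituents are ordered alphabetically, ignoring any di-/tri- multipliers.
Putting it together: 1-chloro-4-ethylheptan-3-one.

1-chloro-4-ethylheptan-3-one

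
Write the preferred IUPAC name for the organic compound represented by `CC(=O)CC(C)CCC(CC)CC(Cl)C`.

Counting along the main chain through the carbonyl gives 10 carbons: the parent is decane.
The highest-priority functional group is a ketone (C=O on an internal carbon), so the name ends in -one.
Choose the numbering such that numbering from this end puts the carbonyl group at C-2 rather than C-9.
That gives the carbonyl at C-2; a chloro group at C-9; an ethyl group at C-7; a methyl group at C-4.
The substituents are ordered alphabetically, ignoring any di-/tri- multipliers.
Putting it together: 9-chloro-7-ethyl-4-methyldecan-2-one.

9-chloro-7-ethyl-4-methyldecan-2-one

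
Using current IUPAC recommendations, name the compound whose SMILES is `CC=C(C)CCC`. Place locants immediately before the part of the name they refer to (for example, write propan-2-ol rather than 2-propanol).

The longest carbon chain that includes the multiple bond has 6 carbons, so the parent hydride is hexane.
There is one C=C double bond, indicated by the ending -ene.
The numbering direction is chosen so that numbering from this end puts the double bond at C-2 rather than C-4.
This places the double bond between C-2 and C-3; a methyl group at C-3.
Assembling the pieces gives 3-methylhex-2-ene.

3-methylhex-2-ene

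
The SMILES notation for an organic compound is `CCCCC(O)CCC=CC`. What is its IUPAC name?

The longest carbon chain that includes the –OH group and the multiple bond has 10 carbons, so the parent hydride is decane.
The highest-priority functional group is an alcohol (–OH), so the name ends in -ol.
There is one C=C double bond, indicated by the ending -ene.
Choose the numbering such that numbering from this end puts the hydroxyl group at C-5 rather than C-6.
With this numbering: the hydroxyl at C-5; the double bond between C-8 and C-9.
The name is dec-8-en-5-ol.

dec-8-en-5-ol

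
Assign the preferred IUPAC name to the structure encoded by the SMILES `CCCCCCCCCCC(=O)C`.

The longest chain bearing the carbonyl is 12 carbons long (dodecane).
The highest-priority functional group is a ketone (C=O on an internal carbon), so the name ends in -one.
Number the chain so that numbering from this end puts the carbonyl group at C-2 rather than C-11.
That gives the carbonyl at C-2.
Putting it together: dodecan-2-one.

dodecan-2-one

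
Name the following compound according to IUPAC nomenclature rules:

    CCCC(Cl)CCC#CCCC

The longest carbon chain that includes the multiple bond has 11 carbons, so the parent hydride is undecane.
The chain contains a C≡C triple bond, so the unsaturation ending is -yne.
Choose the numbering such that numbering from this end puts the triple bond at C-4 rather than C-7.
This places the triple bond between C-4 and C-5; a chloro group at C-8.
Putting it together: 8-chloroundec-4-yne.

8-chloroundec-4-yne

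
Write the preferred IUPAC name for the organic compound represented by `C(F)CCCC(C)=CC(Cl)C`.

2-chloro-8-fluoro-4-methyloct-3-ene

The longest chain bearing the multiple bond is 8 carbons long (octane).
The chain contains a C=C double bond, so the unsaturation ending is -ene.
The numbering direction is chosen so that numbering from this end puts the double bond at C-3 rather than C-5.
This places the double bond between C-3 and C-4; a chloro group at C-2; a fluoro group at C-8; a methyl group at C-4.
The substituents are ordered alphabetically, ignoring any di-/tri- multipliers.
The name is 2-chloro-8-fluoro-4-methyloct-3-ene.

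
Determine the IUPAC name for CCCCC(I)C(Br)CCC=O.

4-bromo-5-iodononanal

The longest carbon chain that includes the –CHO group has 9 carbons, so the parent hydride is nonane.
The highest-priority functional group is an aldehyde (terminal –CHO), so the name ends in -al.
Choose the numbering such that the aldehyde carbon is C-1 by definition.
That gives a bromo group at C-4; an iodo group at C-5.
Substituent prefixes are cited in alphabetical order (multiplying prefixes like di-/tri- are ignored for ordering).
Putting it together: 4-bromo-5-iodononanal.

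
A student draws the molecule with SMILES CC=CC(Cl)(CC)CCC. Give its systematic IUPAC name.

The longest chain bearing the multiple bond is 7 carbons long (heptane).
There is one C=C double bond, indicated by the ending -ene.
Choose the numbering such that numbering from this end puts the double bond at C-2 rather than C-5.
This places the double bond between C-2 and C-3; a chloro group at C-4; an ethyl group at C-4.
The substituents are ordered alphabetically, ignoring any di-/tri- multipliers.
Assembling the pieces gives 4-chloro-4-ethylhept-2-ene.

4-chloro-4-ethylhept-2-ene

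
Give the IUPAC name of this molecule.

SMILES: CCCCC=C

Counting along the main chain through the multiple bond gives 6 carbons: the parent is hexane.
There is one C=C double bond, indicated by the ending -ene.
Number the chain so that numbering from this end puts the double bond at C-1 rather than C-5.
That gives the double bond between C-1 and C-2.
Assembling the pieces gives hex-1-ene.

hex-1-ene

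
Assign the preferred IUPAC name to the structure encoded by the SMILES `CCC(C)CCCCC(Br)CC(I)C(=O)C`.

5-bromo-3-iodo-10-methyldodecan-2-one

The longest chain bearing the carbonyl is 12 carbons long (dodecane).
The principal characteristic group is a ketone (C=O on an internal carbon), named with the suffix -one.
Choose the numbering such that numbering from this end puts the carbonyl group at C-2 rather than C-11.
That gives the carbonyl at C-2; a bromo group at C-5; an iodo group at C-3; a methyl group at C-10.
Prefixes are listed alphabetically: bromo, iodo, methyl.
The name is 5-bromo-3-iodo-10-methyldodecan-2-one.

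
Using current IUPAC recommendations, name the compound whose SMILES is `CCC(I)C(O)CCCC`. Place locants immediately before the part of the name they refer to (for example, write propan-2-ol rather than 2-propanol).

3-iodooctan-4-ol

The longest chain bearing the –OH group is 8 carbons long (octane).
An alcohol (–OH) is the principal characteristic group, giving the suffix -ol.
Choose the numbering such that numbering from this end puts the hydroxyl group at C-4 rather than C-5.
That gives the hydroxyl at C-4; an iodo group at C-3.
Assembling the pieces gives 3-iodooctan-4-ol.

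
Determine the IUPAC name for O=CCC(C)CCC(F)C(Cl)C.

7-chloro-6-fluoro-3-methyloctanal

Counting along the main chain through the –CHO group gives 8 carbons: the parent is octane.
An aldehyde (terminal –CHO) is the principal characteristic group, giving the suffix -al.
The numbering direction is chosen so that the aldehyde carbon is C-1 by definition.
This places a chloro group at C-7; a fluoro group at C-6; a methyl group at C-3.
Prefixes are listed alphabetically: chloro, fluoro, methyl.
The name is 7-chloro-6-fluoro-3-methyloctanal.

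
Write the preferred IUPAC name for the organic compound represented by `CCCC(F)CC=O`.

3-fluorohexanal

Counting along the main chain through the –CHO group gives 6 carbons: the parent is hexane.
An aldehyde (terminal –CHO) is the principal characteristic group, giving the suffix -al.
The numbering direction is chosen so that the aldehyde carbon is C-1 by definition.
With this numbering: a fluoro group at C-3.
The name is 3-fluorohexanal.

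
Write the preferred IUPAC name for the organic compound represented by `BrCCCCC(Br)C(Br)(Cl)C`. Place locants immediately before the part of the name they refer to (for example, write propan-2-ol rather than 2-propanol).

1,5,6-tribromo-6-chloroheptane

The longest carbon chain is 7 atoms: the parent is heptane.
Number the chain so that the substituent locant set {1,5,6,6} is lower than {2,2,3,7} at the first point of difference.
This places bromo groups at C-1 and C-5 and C-6; a chloro group at C-6.
The substituents are ordered alphabetically, ignoring any di-/tri- multipliers.
Putting it together: 1,5,6-tribromo-6-chloroheptane.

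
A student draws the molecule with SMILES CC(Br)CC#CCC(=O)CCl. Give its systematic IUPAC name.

Counting along the main chain through the carbonyl and the multiple bond gives 8 carbons: the parent is octane.
A ketone (C=O on an internal carbon) is the principal characteristic group, giving the suffix -one.
A C≡C triple bond in the chain gives the infix -yne-.
Choose the numbering such that numbering from this end puts the carbonyl group at C-2 rather than C-7.
With this numbering: the carbonyl at C-2; the triple bond between C-4 and C-5; a bromo group at C-7; a chloro group at C-1.
The substituents are ordered alphabetically, ignoring any di-/tri- multipliers.
Assembling the pieces gives 7-bromo-1-chlorooct-4-yn-2-one.

7-bromo-1-chlorooct-4-yn-2-one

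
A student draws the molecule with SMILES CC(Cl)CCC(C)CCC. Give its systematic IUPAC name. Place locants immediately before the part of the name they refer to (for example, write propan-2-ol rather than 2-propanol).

2-chloro-5-methyloctane

The parent chain contains 8 carbons (octane).
Choose the numbering such that the substituent locant set {2,5} is lower than {4,7} at the first point of difference.
That gives a chloro group at C-2; a methyl group at C-5.
Substituent prefixes are cited in alphabetical order (multiplying prefixes like di-/tri- are ignored for ordering).
Assembling the pieces gives 2-chloro-5-methyloctane.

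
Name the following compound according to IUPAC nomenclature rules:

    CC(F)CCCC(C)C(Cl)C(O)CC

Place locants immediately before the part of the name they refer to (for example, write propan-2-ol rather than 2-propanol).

4-chloro-9-fluoro-5-methyldecan-3-ol

The longest chain bearing the –OH group is 10 carbons long (decane).
The highest-priority functional group is an alcohol (–OH), so the name ends in -ol.
Number the chain so that numbering from this end puts the hydroxyl group at C-3 rather than C-8.
That gives the hydroxyl at C-3; a chloro group at C-4; a fluoro group at C-9; a methyl group at C-5.
Prefixes are listed alphabetically: chloro, fluoro, methyl.
The name is 4-chloro-9-fluoro-5-methyldecan-3-ol.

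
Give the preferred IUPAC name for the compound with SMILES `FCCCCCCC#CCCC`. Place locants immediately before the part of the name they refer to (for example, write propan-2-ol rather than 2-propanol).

11-fluoroundec-4-yne

The longest carbon chain that includes the multiple bond has 11 carbons, so the parent hydride is undecane.
There is one C≡C triple bond, indicated by the ending -yne.
Number the chain so that numbering from this end puts the triple bond at C-4 rather than C-7.
That gives the triple bond between C-4 and C-5; a fluoro group at C-11.
The name is 11-fluoroundec-4-yne.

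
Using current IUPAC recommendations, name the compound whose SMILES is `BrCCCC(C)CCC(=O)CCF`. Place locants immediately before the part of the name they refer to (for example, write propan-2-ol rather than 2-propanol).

9-bromo-1-fluoro-6-methylnonan-3-one

Counting along the main chain through the carbonyl gives 9 carbons: the parent is nonane.
A ketone (C=O on an internal carbon) is the principal characteristic group, giving the suffix -one.
Choose the numbering such that numbering from this end puts the carbonyl group at C-3 rather than C-7.
With this numbering: the carbonyl at C-3; a bromo group at C-9; a fluoro group at C-1; a methyl group at C-6.
Prefixes are listed alphabetically: bromo, fluoro, methyl.
The name is 9-bromo-1-fluoro-6-methylnonan-3-one.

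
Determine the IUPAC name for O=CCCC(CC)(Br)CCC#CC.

Counting along the main chain through the –CHO group and the multiple bond gives 9 carbons: the parent is nonane.
The principal characteristic group is an aldehyde (terminal –CHO), named with the suffix -al.
The chain contains a C≡C triple bond, so the unsaturation ending is -yne.
The numbering direction is chosen so that the aldehyde carbon is C-1 by definition.
That gives the triple bond between C-7 and C-8; a bromo group at C-4; an ethyl group at C-4.
The substituents are ordered alphabetically, ignoring any di-/tri- multipliers.
The name is 4-bromo-4-ethylnon-7-ynal.

4-bromo-4-ethylnon-7-ynal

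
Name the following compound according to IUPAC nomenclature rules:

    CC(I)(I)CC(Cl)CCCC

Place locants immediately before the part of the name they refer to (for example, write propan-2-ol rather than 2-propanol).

The parent chain contains 8 carbons (octane).
The numbering direction is chosen so that the substituent locant set {2,2,4} is lower than {5,7,7} at the first point of difference.
That gives a chloro group at C-4; two iodo groups at C-2.
Prefixes are listed alphabetically: chloro, iodo.
The name is 4-chloro-2,2-diiodooctane.

4-chloro-2,2-diiodooctane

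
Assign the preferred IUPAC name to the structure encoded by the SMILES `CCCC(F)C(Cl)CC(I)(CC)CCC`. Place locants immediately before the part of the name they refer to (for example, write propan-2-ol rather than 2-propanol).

The parent chain contains 10 carbons (decane).
Choose the numbering such that the substituent locant set {4,4,6,7} is lower than {4,5,7,7} at the first point of difference.
That gives a chloro group at C-6; an ethyl group at C-4; a fluoro group at C-7; an iodo group at C-4.
The substituents are ordered alphabetically, ignoring any di-/tri- multipliers.
Putting it together: 6-chloro-4-ethyl-7-fluoro-4-iododecane.

6-chloro-4-ethyl-7-fluoro-4-iododecane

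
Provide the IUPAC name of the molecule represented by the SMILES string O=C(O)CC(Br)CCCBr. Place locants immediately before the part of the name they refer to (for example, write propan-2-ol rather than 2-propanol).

Counting along the main chain through the –COOH group gives 6 carbons: the parent is hexane.
The principal characteristic group is a carboxylic acid (terminal –COOH), named with the suffix -oic acid.
Choose the numbering such that the carboxylic acid carbon is C-1 by definition.
That gives bromo groups at C-3 and C-6.
The name is 3,6-dibromohexanoic acid.

3,6-dibromohexanoic acid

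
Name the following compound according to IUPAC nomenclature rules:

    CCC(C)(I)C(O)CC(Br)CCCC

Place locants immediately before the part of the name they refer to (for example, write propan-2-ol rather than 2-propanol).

The longest chain bearing the –OH group is 10 carbons long (decane).
The principal characteristic group is an alcohol (–OH), named with the suffix -ol.
The numbering direction is chosen so that numbering from this end puts the hydroxyl group at C-4 rather than C-7.
That gives the hydroxyl at C-4; a bromo group at C-6; an iodo group at C-3; a methyl group at C-3.
Substituent prefixes are cited in alphabetical order (multiplying prefixes like di-/tri- are ignored for ordering).
Putting it together: 6-bromo-3-iodo-3-methyldecan-4-ol.

6-bromo-3-iodo-3-methyldecan-4-ol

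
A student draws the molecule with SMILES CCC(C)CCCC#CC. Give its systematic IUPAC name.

7-methylnon-2-yne

The longest carbon chain that includes the multiple bond has 9 carbons, so the parent hydride is nonane.
The chain contains a C≡C triple bond, so the unsaturation ending is -yne.
Choose the numbering such that numbering from this end puts the triple bond at C-2 rather than C-7.
That gives the triple bond between C-2 and C-3; a methyl group at C-7.
Assembling the pieces gives 7-methylnon-2-yne.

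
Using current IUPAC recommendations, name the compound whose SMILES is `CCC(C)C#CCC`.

5-methylhept-3-yne

The longest chain bearing the multiple bond is 7 carbons long (heptane).
A C≡C triple bond in the chain gives the infix -yne-.
Number the chain so that numbering from this end puts the triple bond at C-3 rather than C-4.
That gives the triple bond between C-3 and C-4; a methyl group at C-5.
Assembling the pieces gives 5-methylhept-3-yne.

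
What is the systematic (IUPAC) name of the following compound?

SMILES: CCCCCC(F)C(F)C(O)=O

The longest chain bearing the –COOH group is 8 carbons long (octane).
The principal characteristic group is a carboxylic acid (terminal –COOH), named with the suffix -oic acid.
Number the chain so that the carboxylic acid carbon is C-1 by definition.
With this numbering: fluoro groups at C-2 and C-3.
Putting it together: 2,3-difluorooctanoic acid.

2,3-difluorooctanoic acid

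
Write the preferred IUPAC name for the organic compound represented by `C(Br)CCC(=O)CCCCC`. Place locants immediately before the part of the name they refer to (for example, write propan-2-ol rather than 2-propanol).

The longest chain bearing the carbonyl is 9 carbons long (nonane).
The highest-priority functional group is a ketone (C=O on an internal carbon), so the name ends in -one.
The numbering direction is chosen so that numbering from this end puts the carbonyl group at C-4 rather than C-6.
With this numbering: the carbonyl at C-4; a bromo group at C-1.
The name is 1-bromononan-4-one.

1-bromononan-4-one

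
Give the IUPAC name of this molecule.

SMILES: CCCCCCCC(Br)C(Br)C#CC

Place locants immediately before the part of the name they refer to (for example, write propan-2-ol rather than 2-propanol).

4,5-dibromododec-2-yne

Counting along the main chain through the multiple bond gives 12 carbons: the parent is dodecane.
The chain contains a C≡C triple bond, so the unsaturation ending is -yne.
Choose the numbering such that numbering from this end puts the triple bond at C-2 rather than C-10.
With this numbering: the triple bond between C-2 and C-3; bromo groups at C-4 and C-5.
Assembling the pieces gives 4,5-dibromododec-2-yne.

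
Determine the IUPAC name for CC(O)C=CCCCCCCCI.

The longest chain bearing the –OH group and the multiple bond is 11 carbons long (undecane).
The principal characteristic group is an alcohol (–OH), named with the suffix -ol.
A C=C double bond in the chain gives the infix -ene-.
The numbering direction is chosen so that numbering from this end puts the hydroxyl group at C-2 rather than C-10.
This places the hydroxyl at C-2; the double bond between C-3 and C-4; an iodo group at C-11.
The name is 11-iodoundec-3-en-2-ol.

11-iodoundec-3-en-2-ol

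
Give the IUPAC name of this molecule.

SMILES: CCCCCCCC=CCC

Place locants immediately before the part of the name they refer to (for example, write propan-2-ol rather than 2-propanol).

The longest chain bearing the multiple bond is 11 carbons long (undecane).
The chain contains a C=C double bond, so the unsaturation ending is -ene.
Choose the numbering such that numbering from this end puts the double bond at C-3 rather than C-8.
With this numbering: the double bond between C-3 and C-4.
Putting it together: undec-3-ene.

undec-3-ene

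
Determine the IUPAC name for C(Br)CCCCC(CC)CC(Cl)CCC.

1-bromo-8-chloro-6-ethylundecane

The longest continuous carbon chain has 11 atoms, so the parent hydride is undecane.
Number the chain so that the substituent locant set {1,6,8} is lower than {4,6,11} at the first point of difference.
That gives a bromo group at C-1; a chloro group at C-8; an ethyl group at C-6.
Prefixes are listed alphabetically: bromo, chloro, ethyl.
The name is 1-bromo-8-chloro-6-ethylundecane.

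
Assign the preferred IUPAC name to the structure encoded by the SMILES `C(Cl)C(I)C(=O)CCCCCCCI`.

1-chloro-2,10-diiododecan-3-one

The longest carbon chain that includes the carbonyl has 10 carbons, so the parent hydride is decane.
The principal characteristic group is a ketone (C=O on an internal carbon), named with the suffix -one.
Choose the numbering such that numbering from this end puts the carbonyl group at C-3 rather than C-8.
With this numbering: the carbonyl at C-3; a chloro group at C-1; iodo groups at C-2 and C-10.
Substituent prefixes are cited in alphabetical order (multiplying prefixes like di-/tri- are ignored for ordering).
The name is 1-chloro-2,10-diiododecan-3-one.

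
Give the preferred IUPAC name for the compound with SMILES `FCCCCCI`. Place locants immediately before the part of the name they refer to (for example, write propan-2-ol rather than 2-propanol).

1-fluoro-5-iodopentane

The longest carbon chain is 5 atoms: the parent is pentane.
Choose the numbering such that the locant sets are identical either way, so the alphabetically earlier fluoro substituent takes the lower locant (1 rather than 5).
This places a fluoro group at C-1; an iodo group at C-5.
The substituents are ordered alphabetically, ignoring any di-/tri- multipliers.
Assembling the pieces gives 1-fluoro-5-iodopentane.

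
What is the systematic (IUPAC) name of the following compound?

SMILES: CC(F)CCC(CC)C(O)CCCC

6-ethyl-9-fluorodecan-5-ol

The longest carbon chain that includes the –OH group has 10 carbons, so the parent hydride is decane.
An alcohol (–OH) is the principal characteristic group, giving the suffix -ol.
Choose the numbering such that numbering from this end puts the hydroxyl group at C-5 rather than C-6.
With this numbering: the hydroxyl at C-5; an ethyl group at C-6; a fluoro group at C-9.
The substituents are ordered alphabetically, ignoring any di-/tri- multipliers.
The name is 6-ethyl-9-fluorodecan-5-ol.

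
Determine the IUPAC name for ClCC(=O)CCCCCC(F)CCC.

1-chloro-8-fluoroundecan-2-one

Counting along the main chain through the carbonyl gives 11 carbons: the parent is undecane.
The principal characteristic group is a ketone (C=O on an internal carbon), named with the suffix -one.
Number the chain so that numbering from this end puts the carbonyl group at C-2 rather than C-10.
This places the carbonyl at C-2; a chloro group at C-1; a fluoro group at C-8.
Substituent prefixes are cited in alphabetical order (multiplying prefixes like di-/tri- are ignored for ordering).
The name is 1-chloro-8-fluoroundecan-2-one.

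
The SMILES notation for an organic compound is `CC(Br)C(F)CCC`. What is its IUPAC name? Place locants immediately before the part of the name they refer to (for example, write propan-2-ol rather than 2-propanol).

2-bromo-3-fluorohexane

The longest carbon chain is 6 atoms: the parent is hexane.
Choose the numbering such that the substituent locant set {2,3} is lower than {4,5} at the first point of difference.
This places a bromo group at C-2; a fluoro group at C-3.
Prefixes are listed alphabetically: bromo, fluoro.
Putting it together: 2-bromo-3-fluorohexane.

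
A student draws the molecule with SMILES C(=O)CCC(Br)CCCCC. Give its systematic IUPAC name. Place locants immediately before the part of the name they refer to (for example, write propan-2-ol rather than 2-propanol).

4-bromononanal

The longest carbon chain that includes the –CHO group has 9 carbons, so the parent hydride is nonane.
An aldehyde (terminal –CHO) is the principal characteristic group, giving the suffix -al.
The numbering direction is chosen so that the aldehyde carbon is C-1 by definition.
With this numbering: a bromo group at C-4.
Assembling the pieces gives 4-bromononanal.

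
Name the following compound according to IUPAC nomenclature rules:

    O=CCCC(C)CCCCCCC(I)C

The longest chain bearing the –CHO group is 12 carbons long (dodecane).
An aldehyde (terminal –CHO) is the principal characteristic group, giving the suffix -al.
Choose the numbering such that the aldehyde carbon is C-1 by definition.
With this numbering: an iodo group at C-11; a methyl group at C-4.
Substituent prefixes are cited in alphabetical order (multiplying prefixes like di-/tri- are ignored for ordering).
Assembling the pieces gives 11-iodo-4-methyldodecanal.

11-iodo-4-methyldodecanal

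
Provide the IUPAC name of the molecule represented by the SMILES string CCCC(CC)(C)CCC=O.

The longest carbon chain that includes the –CHO group has 7 carbons, so the parent hydride is heptane.
An aldehyde (terminal –CHO) is the principal characteristic group, giving the suffix -al.
The numbering direction is chosen so that the aldehyde carbon is C-1 by definition.
With this numbering: an ethyl group at C-4; a methyl group at C-4.
Prefixes are listed alphabetically: ethyl, methyl.
Putting it together: 4-ethyl-4-methylheptanal.

4-ethyl-4-methylheptanal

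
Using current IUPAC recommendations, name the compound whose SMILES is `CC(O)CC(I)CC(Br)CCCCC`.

The longest chain bearing the –OH group is 11 carbons long (undecane).
An alcohol (–OH) is the principal characteristic group, giving the suffix -ol.
The numbering direction is chosen so that numbering from this end puts the hydroxyl group at C-2 rather than C-10.
That gives the hydroxyl at C-2; a bromo group at C-6; an iodo group at C-4.
Prefixes are listed alphabetically: bromo, iodo.
Assembling the pieces gives 6-bromo-4-iodoundecan-2-ol.

6-bromo-4-iodoundecan-2-ol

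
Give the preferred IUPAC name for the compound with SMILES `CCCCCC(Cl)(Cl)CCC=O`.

Counting along the main chain through the –CHO group gives 9 carbons: the parent is nonane.
The highest-priority functional group is an aldehyde (terminal –CHO), so the name ends in -al.
The numbering direction is chosen so that the aldehyde carbon is C-1 by definition.
That gives two chloro groups at C-4.
Putting it together: 4,4-dichlorononanal.

4,4-dichlorononanal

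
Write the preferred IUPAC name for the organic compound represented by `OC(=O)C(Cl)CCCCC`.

2-chloroheptanoic acid

The longest chain bearing the –COOH group is 7 carbons long (heptane).
The principal characteristic group is a carboxylic acid (terminal –COOH), named with the suffix -oic acid.
Choose the numbering such that the carboxylic acid carbon is C-1 by definition.
That gives a chloro group at C-2.
Putting it together: 2-chloroheptanoic acid.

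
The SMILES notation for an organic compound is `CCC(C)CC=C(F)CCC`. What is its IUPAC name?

The longest carbon chain that includes the multiple bond has 9 carbons, so the parent hydride is nonane.
A C=C double bond in the chain gives the infix -ene-.
Choose the numbering such that numbering from this end puts the double bond at C-4 rather than C-5.
That gives the double bond between C-4 and C-5; a fluoro group at C-4; a methyl group at C-7.
Prefixes are listed alphabetically: fluoro, methyl.
The name is 4-fluoro-7-methylnon-4-ene.

4-fluoro-7-methylnon-4-ene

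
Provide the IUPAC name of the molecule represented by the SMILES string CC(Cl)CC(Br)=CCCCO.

5-bromo-7-chlorooct-4-en-1-ol

The longest chain bearing the –OH group and the multiple bond is 8 carbons long (octane).
The principal characteristic group is an alcohol (–OH), named with the suffix -ol.
The chain contains a C=C double bond, so the unsaturation ending is -ene.
Choose the numbering such that numbering from this end puts the hydroxyl group at C-1 rather than C-8.
With this numbering: the hydroxyl at C-1; the double bond between C-4 and C-5; a bromo group at C-5; a chloro group at C-7.
The substituents are ordered alphabetically, ignoring any di-/tri- multipliers.
Assembling the pieces gives 5-bromo-7-chlorooct-4-en-1-ol.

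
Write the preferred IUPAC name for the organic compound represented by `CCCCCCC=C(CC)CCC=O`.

The longest carbon chain that includes the –CHO group and the multiple bond has 11 carbons, so the parent hydride is undecane.
The highest-priority functional group is an aldehyde (terminal –CHO), so the name ends in -al.
A C=C double bond in the chain gives the infix -ene-.
The numbering direction is chosen so that the aldehyde carbon is C-1 by definition.
That gives the double bond between C-4 and C-5; an ethyl group at C-4.
The name is 4-ethylundec-4-enal.

4-ethylundec-4-enal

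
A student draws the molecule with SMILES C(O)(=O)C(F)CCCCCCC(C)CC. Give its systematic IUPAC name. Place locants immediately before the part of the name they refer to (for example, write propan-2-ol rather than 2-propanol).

2-fluoro-9-methylundecanoic acid

Counting along the main chain through the –COOH group gives 11 carbons: the parent is undecane.
A carboxylic acid (terminal –COOH) is the principal characteristic group, giving the suffix -oic acid.
Choose the numbering such that the carboxylic acid carbon is C-1 by definition.
That gives a fluoro group at C-2; a methyl group at C-9.
The substituents are ordered alphabetically, ignoring any di-/tri- multipliers.
The name is 2-fluoro-9-methylundecanoic acid.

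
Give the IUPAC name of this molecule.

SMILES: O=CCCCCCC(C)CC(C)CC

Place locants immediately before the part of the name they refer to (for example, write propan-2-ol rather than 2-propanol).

7,9-dimethylundecanal

The longest carbon chain that includes the –CHO group has 11 carbons, so the parent hydride is undecane.
An aldehyde (terminal –CHO) is the principal characteristic group, giving the suffix -al.
The numbering direction is chosen so that the aldehyde carbon is C-1 by definition.
With this numbering: methyl groups at C-7 and C-9.
The name is 7,9-dimethylundecanal.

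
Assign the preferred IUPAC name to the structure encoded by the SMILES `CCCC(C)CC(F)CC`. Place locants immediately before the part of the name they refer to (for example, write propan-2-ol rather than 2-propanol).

3-fluoro-5-methyloctane

The longest continuous carbon chain has 8 atoms, so the parent hydride is octane.
Choose the numbering such that the substituent locant set {3,5} is lower than {4,6} at the first point of difference.
This places a fluoro group at C-3; a methyl group at C-5.
The substituents are ordered alphabetically, ignoring any di-/tri- multipliers.
The name is 3-fluoro-5-methyloctane.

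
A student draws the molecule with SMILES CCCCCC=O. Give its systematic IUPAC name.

hexanal

Counting along the main chain through the –CHO group gives 6 carbons: the parent is hexane.
An aldehyde (terminal –CHO) is the principal characteristic group, giving the suffix -al.
Choose the numbering such that the aldehyde carbon is C-1 by definition.
Assembling the pieces gives hexanal.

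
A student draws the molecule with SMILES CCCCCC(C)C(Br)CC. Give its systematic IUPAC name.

3-bromo-4-methylnonane

The parent chain contains 9 carbons (nonane).
Number the chain so that the substituent locant set {3,4} is lower than {6,7} at the first point of difference.
This places a bromo group at C-3; a methyl group at C-4.
Prefixes are listed alphabetically: bromo, methyl.
Assembling the pieces gives 3-bromo-4-methylnonane.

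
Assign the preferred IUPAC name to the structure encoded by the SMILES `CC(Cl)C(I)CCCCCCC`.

The longest continuous carbon chain has 10 atoms, so the parent hydride is decane.
The numbering direction is chosen so that the substituent locant set {2,3} is lower than {8,9} at the first point of difference.
That gives a chloro group at C-2; an iodo group at C-3.
Prefixes are listed alphabetically: chloro, iodo.
Assembling the pieces gives 2-chloro-3-iododecane.

2-chloro-3-iododecane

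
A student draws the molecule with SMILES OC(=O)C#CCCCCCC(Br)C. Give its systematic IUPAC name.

9-bromodec-2-ynoic acid

Counting along the main chain through the –COOH group and the multiple bond gives 10 carbons: the parent is decane.
The principal characteristic group is a carboxylic acid (terminal –COOH), named with the suffix -oic acid.
The chain contains a C≡C triple bond, so the unsaturation ending is -yne.
The numbering direction is chosen so that the carboxylic acid carbon is C-1 by definition.
With this numbering: the triple bond between C-2 and C-3; a bromo group at C-9.
Putting it together: 9-bromodec-2-ynoic acid.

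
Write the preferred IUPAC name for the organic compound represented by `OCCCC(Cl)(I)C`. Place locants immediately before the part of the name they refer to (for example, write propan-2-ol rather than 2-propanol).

Counting along the main chain through the –OH group gives 5 carbons: the parent is pentane.
An alcohol (–OH) is the principal characteristic group, giving the suffix -ol.
The numbering direction is chosen so that numbering from this end puts the hydroxyl group at C-1 rather than C-5.
This places the hydroxyl at C-1; a chloro group at C-4; an iodo group at C-4.
The substituents are ordered alphabetically, ignoring any di-/tri- multipliers.
Putting it together: 4-chloro-4-iodopentan-1-ol.

4-chloro-4-iodopentan-1-ol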